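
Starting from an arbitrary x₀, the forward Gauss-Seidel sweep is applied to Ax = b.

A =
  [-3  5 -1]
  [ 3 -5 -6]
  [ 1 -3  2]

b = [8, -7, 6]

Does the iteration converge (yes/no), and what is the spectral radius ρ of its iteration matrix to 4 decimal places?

no, ρ = 1.5702

Write A = D+L+U with D = diag(-3, -5, 2).
T_GS = -(D+L)⁻¹U: row 0 first, T[0,2] = -(-1)/(-3) = -0.3333; later rows by forward substitution.
  T[0,:] = [+0.0000  +1.6667  -0.3333]
  T[1,:] = [+0.0000  +1.0000  -1.4000]
  T[2,:] = [+0.0000  +0.6667  -1.9333]
|roots of det(T-λI)|: 1.5702, 0.6369, 0.0000.
ρ(T) = max|λ| = 1.5702; 1.5702 > 1, so it fails to converge.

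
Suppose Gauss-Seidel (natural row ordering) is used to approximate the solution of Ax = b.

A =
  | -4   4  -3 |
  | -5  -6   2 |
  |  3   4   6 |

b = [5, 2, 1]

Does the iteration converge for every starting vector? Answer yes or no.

A = D + L + U where D = diag(-4, -6, 6).
Gauss-Seidel: T = -(D+L)⁻¹U, row 0 first, T[0,2] = -(-3)/(-4) = -0.7500; later rows by forward substitution.
  T[0,:] = [+0.0000 +1.0000 -0.7500]
  T[1,:] = [+0.0000 -0.8333 +0.9583]
  T[2,:] = [+0.0000 +0.0556 -0.2639]
|eigenvalues of T|: 0.9151, 0.1821, 0.0000.
ρ(T) = max|λ| = 0.9151; 0.9151 < 1: convergent.

yes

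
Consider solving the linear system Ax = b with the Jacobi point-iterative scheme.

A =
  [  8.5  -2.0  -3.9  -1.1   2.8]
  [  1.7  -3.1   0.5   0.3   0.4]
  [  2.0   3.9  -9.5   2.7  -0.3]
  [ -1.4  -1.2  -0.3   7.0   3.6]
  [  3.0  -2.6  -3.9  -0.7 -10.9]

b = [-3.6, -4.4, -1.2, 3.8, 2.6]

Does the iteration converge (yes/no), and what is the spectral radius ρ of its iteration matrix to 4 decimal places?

yes, ρ = 0.8346

Let D = diag(8.5, -3.1, -9.5, 7, -10.9); L, U the strict triangles.
Jacobi: T = -D⁻¹(L+U), T[1,0] = -(1.7)/(-3.1) = +0.5484; T[1,1] = 0.
  T[0,:] = [+0.0000  +0.2353  +0.4588  +0.1294  -0.3294]
  T[1,:] = [+0.5484  +0.0000  +0.1613  +0.0968  +0.1290]
  T[2,:] = [+0.2105  +0.4105  +0.0000  +0.2842  -0.0316]
  T[3,:] = [+0.2000  +0.1714  +0.0429  +0.0000  -0.5143]
  T[4,:] = [+0.2752  -0.2385  -0.3578  -0.0642  +0.0000]
eigenvalue magnitudes: 0.8346, 0.4804, 0.4804, 0.1907, 0.1907.
ρ(T) = max|λ| = 0.8346; 0.8346 < 1: convergent.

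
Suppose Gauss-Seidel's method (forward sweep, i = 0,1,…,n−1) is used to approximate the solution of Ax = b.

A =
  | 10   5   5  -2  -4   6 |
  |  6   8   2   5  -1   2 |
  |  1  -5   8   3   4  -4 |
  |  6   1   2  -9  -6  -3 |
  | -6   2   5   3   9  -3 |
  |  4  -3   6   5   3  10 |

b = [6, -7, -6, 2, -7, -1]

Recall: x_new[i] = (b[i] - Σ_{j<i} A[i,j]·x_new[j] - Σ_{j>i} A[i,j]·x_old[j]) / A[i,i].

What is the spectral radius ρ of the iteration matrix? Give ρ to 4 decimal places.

1.1681

Diagonal D = diag(10, 8, 8, -9, 9, 10); L, U strict lower/upper.
Gauss-Seidel: T = -(D+L)⁻¹U, row 0 first, T[0,2] = -(5)/(10) = -0.5000; later rows by forward substitution.
  T[0,:] = [+0.0000, -0.5000, -0.5000, +0.2000, +0.4000, -0.6000]
  T[1,:] = [+0.0000, +0.3750, +0.1250, -0.7750, -0.1750, +0.2000]
  T[2,:] = [+0.0000, +0.2969, +0.1406, -0.8844, -0.6594, +0.7000]
  T[3,:] = [+0.0000, -0.2257, -0.2882, -0.1493, -0.5660, -0.5556]
  T[4,:] = [+0.0000, -0.5064, -0.3432, +0.8466, +0.8605, -0.3148]
  T[5,:] = [+0.0000, +0.3991, +0.4002, +0.0388, +0.2080, +0.2522]
|eigenvalues of T|: 1.1681, 0.7995, 0.3826, 0.1080, 0.1080, 0.0000.
spectral radius ρ = 1.1681; 1.1681 > 1, so it fails to converge.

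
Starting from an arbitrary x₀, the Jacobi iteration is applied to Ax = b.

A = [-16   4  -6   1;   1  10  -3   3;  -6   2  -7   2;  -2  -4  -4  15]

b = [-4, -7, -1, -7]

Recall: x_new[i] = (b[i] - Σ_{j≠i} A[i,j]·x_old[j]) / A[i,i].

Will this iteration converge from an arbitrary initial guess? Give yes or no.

yes

Split A = D + L + U, D = diag(-16, 10, -7, 15).
Jacobi: T = -D⁻¹(L+U), T[1,0] = -(1)/(10) = -0.1000; T[1,1] = 0.
  T[0,:] = [+0.0000, +0.2500, -0.3750, +0.0625]
  T[1,:] = [-0.1000, +0.0000, +0.3000, -0.3000]
  T[2,:] = [-0.8571, +0.2857, +0.0000, +0.2857]
  T[3,:] = [+0.1333, +0.2667, +0.2667, +0.0000]
|eigenvalues of T|: 0.7693, 0.6052, 0.3254, 0.3254.
spectral radius ρ = 0.7693; 0.7693 < 1 ⇒ converges.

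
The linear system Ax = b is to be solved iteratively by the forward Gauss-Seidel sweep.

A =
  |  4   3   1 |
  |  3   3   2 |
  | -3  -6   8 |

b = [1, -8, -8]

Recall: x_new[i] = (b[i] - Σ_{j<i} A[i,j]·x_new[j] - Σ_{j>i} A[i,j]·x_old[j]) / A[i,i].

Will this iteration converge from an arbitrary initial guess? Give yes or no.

A = D + L + U where D = diag(4, 3, 8).
Gauss-Seidel: T = -(D+L)⁻¹U, row 0 first, T[0,1] = -(3)/(4) = -0.7500; later rows by forward substitution.
  T[0,:] = [+0.0000 -0.7500 -0.2500]
  T[1,:] = [+0.0000 +0.7500 -0.4167]
  T[2,:] = [+0.0000 +0.2812 -0.4062]
moduli |λ_i(T)| = 0.6378, 0.2940, 0.0000.
spectral radius ρ = 0.6378; 0.6378 < 1, so it converges for any x₀.

yes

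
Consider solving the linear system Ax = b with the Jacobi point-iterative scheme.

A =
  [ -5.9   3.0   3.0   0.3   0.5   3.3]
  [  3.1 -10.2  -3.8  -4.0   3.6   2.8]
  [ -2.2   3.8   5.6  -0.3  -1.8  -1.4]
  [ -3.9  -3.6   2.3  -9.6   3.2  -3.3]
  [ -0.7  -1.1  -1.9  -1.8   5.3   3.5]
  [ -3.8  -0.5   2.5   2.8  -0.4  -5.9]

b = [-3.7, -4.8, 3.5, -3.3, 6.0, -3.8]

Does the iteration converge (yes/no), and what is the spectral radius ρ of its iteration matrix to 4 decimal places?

no, ρ = 1.1236

Write A = D+L+U with D = diag(-5.9, -10.2, 5.6, -9.6, 5.3, -5.9).
Jacobi: T = -D⁻¹(L+U), T[4,5] = -(3.5)/(5.3) = -0.6604; T[4,4] = 0.
  T[0,:] = [+0.0000  +0.5085  +0.5085  +0.0508  +0.0847  +0.5593]
  T[1,:] = [+0.3039  +0.0000  -0.3725  -0.3922  +0.3529  +0.2745]
  T[2,:] = [+0.3929  -0.6786  +0.0000  +0.0536  +0.3214  +0.2500]
  T[3,:] = [-0.4062  -0.3750  +0.2396  +0.0000  +0.3333  -0.3438]
  T[4,:] = [+0.1321  +0.2075  +0.3585  +0.3396  +0.0000  -0.6604]
  T[5,:] = [-0.6441  -0.0847  +0.4237  +0.4746  -0.0678  +0.0000]
|eigenvalues of T|: 1.1236, 0.6798, 0.6798, 0.6119, 0.4364, 0.4209.
spectral radius ρ = 1.1236; 1.1236 > 1: divergent.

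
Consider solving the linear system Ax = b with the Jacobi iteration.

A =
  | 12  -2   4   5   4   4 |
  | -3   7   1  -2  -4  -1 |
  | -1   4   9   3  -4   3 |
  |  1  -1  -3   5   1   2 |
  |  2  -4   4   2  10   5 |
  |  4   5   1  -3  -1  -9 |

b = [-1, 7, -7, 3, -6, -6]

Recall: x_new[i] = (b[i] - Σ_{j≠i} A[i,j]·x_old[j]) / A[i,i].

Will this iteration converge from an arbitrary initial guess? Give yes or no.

no

A = D + L + U where D = diag(12, 7, 9, 5, 10, -9).
T_J = -D⁻¹(L+U): T[0,4] = -(4)/(12) = -0.3333; T[0,0] = 0.
  T[0,:] = [+0.0000 +0.1667 -0.3333 -0.4167 -0.3333 -0.3333]
  T[1,:] = [+0.4286 +0.0000 -0.1429 +0.2857 +0.5714 +0.1429]
  T[2,:] = [+0.1111 -0.4444 +0.0000 -0.3333 +0.4444 -0.3333]
  T[3,:] = [-0.2000 +0.2000 +0.6000 +0.0000 -0.2000 -0.4000]
  T[4,:] = [-0.2000 +0.4000 -0.4000 -0.2000 +0.0000 -0.5000]
  T[5,:] = [+0.4444 +0.5556 +0.1111 -0.3333 -0.1111 +0.0000]
|λ(T)| sorted: 1.1226, 0.7836, 0.7836, 0.4917, 0.4917, 0.2635.
ρ = 1.1226; 1.1226 > 1: divergent.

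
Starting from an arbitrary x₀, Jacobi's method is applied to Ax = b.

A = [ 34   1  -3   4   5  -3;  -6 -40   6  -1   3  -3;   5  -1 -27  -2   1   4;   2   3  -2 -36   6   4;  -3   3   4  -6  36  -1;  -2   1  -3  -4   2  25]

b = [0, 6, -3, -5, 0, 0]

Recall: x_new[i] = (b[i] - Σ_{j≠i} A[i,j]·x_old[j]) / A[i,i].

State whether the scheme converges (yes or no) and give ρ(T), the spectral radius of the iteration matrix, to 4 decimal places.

Write A = D+L+U with D = diag(34, -40, -27, -36, 36, 25).
T_J = -D⁻¹(L+U): T[2,3] = -(-2)/(-27) = -0.0741; T[2,2] = 0.
  T[0,:] = [+0.0000 -0.0294 +0.0882 -0.1176 -0.1471 +0.0882]
  T[1,:] = [-0.1500 +0.0000 +0.1500 -0.0250 +0.0750 -0.0750]
  T[2,:] = [+0.1852 -0.0370 +0.0000 -0.0741 +0.0370 +0.1481]
  T[3,:] = [+0.0556 +0.0833 -0.0556 +0.0000 +0.1667 +0.1111]
  T[4,:] = [+0.0833 -0.0833 -0.1111 +0.1667 +0.0000 +0.0278]
  T[5,:] = [+0.0800 -0.0400 +0.1200 +0.1600 -0.0800 +0.0000]
|λ(T)| sorted: 0.2617, 0.2090, 0.2090, 0.1549, 0.1549, 0.1033.
spectral radius ρ = 0.2617; 0.2617 < 1 ⇒ converges.

yes, ρ = 0.2617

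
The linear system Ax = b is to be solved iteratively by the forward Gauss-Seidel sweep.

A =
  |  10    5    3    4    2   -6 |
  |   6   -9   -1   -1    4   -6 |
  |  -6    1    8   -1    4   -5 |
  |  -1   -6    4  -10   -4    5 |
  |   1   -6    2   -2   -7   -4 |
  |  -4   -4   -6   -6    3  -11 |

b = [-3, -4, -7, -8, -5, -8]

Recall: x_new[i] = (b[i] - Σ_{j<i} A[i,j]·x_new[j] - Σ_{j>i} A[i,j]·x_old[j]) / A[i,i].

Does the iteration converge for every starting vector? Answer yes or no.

no

Diagonal D = diag(10, -9, 8, -10, -7, -11); L, U strict lower/upper.
T_GS = -(D+L)⁻¹U: row 0 first, T[0,3] = -(4)/(10) = -0.4000; later rows by forward substitution.
  T[0,:] = [+0.0000  -0.5000  -0.3000  -0.4000  -0.2000  +0.6000]
  T[1,:] = [+0.0000  -0.3333  -0.3111  -0.3778  +0.3111  -0.2667]
  T[2,:] = [+0.0000  -0.3333  -0.1861  -0.1278  -0.6889  +1.1083]
  T[3,:] = [+0.0000  +0.1167  +0.1422  +0.2156  -0.8422  +1.0433]
  T[4,:] = [+0.0000  +0.0857  +0.1300  +0.1686  -0.2514  -0.2386]
  T[5,:] = [+0.0000  +0.4446  +0.2816  +0.2809  +0.7262  -1.3599]
moduli |λ_i(T)| = 1.5142, 0.3719, 0.1261, 0.1261, 0.0645, 0.0000.
spectral radius ρ = 1.5142; 1.5142 > 1 ⇒ diverges.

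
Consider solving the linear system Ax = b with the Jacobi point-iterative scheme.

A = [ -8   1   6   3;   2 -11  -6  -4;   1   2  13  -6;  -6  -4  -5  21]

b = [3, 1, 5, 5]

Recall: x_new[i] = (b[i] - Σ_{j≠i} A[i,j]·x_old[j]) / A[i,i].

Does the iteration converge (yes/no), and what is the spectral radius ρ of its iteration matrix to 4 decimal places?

yes, ρ = 0.5279

Diagonal D = diag(-8, -11, 13, 21); L, U strict lower/upper.
T_J = -D⁻¹(L+U): T[1,3] = -(-4)/(-11) = -0.3636; T[1,1] = 0.
  T[0,:] = [+0.0000 +0.1250 +0.7500 +0.3750]
  T[1,:] = [+0.1818 +0.0000 -0.5455 -0.3636]
  T[2,:] = [-0.0769 -0.1538 +0.0000 +0.4615]
  T[3,:] = [+0.2857 +0.1905 +0.2381 +0.0000]
|eigenvalues of T|: 0.5279, 0.2658, 0.2658, 0.0223.
ρ(T) = max|λ| = 0.5279; 0.5279 < 1, so it converges for any x₀.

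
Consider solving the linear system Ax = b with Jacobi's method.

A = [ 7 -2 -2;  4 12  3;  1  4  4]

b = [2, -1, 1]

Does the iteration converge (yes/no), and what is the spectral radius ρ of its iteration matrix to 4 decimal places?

A = D + L + U where D = diag(7, 12, 4).
T_J = -D⁻¹(L+U): T[1,2] = -(3)/(12) = -0.2500; T[1,1] = 0.
  T[0,:] = [+0.0000 +0.2857 +0.2857]
  T[1,:] = [-0.3333 +0.0000 -0.2500]
  T[2,:] = [-0.2500 -1.0000 +0.0000]
eigenvalue magnitudes: 0.5408, 0.4573, 0.4573.
ρ(T) = max|λ| = 0.5408; 0.5408 < 1, so it converges for any x₀.

yes, ρ = 0.5408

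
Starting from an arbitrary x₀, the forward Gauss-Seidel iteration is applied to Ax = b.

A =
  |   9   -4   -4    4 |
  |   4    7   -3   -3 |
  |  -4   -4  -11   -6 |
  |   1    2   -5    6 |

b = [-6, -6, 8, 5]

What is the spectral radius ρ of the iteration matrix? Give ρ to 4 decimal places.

0.8816

Write A = D+L+U with D = diag(9, 7, -11, 6).
T_GS = -(D+L)⁻¹U: row 0 first, T[0,1] = -(-4)/(9) = +0.4444; later rows by forward substitution.
  T[0,:] = [+0.0000  +0.4444  +0.4444  -0.4444]
  T[1,:] = [+0.0000  -0.2540  +0.1746  +0.6825]
  T[2,:] = [+0.0000  -0.0693  -0.2251  -0.6320]
  T[3,:] = [+0.0000  -0.0471  -0.3199  -0.6801]
|eigenvalues of T|: 0.8816, 0.3361, 0.0584, 0.0000.
spectral radius ρ = 0.8816; 0.8816 < 1: convergent.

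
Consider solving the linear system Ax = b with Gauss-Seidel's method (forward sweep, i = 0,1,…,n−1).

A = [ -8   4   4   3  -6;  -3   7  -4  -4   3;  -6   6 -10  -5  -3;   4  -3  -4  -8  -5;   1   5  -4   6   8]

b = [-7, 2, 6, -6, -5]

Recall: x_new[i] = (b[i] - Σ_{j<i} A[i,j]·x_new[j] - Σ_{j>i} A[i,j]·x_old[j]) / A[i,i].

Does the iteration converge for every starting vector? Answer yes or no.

no

Split A = D + L + U, D = diag(-8, 7, -10, -8, 8).
Gauss-Seidel: T = -(D+L)⁻¹U, row 0 first, T[0,1] = -(4)/(-8) = +0.5000; later rows by forward substitution.
  T[0,:] = [+0.0000 +0.5000 +0.5000 +0.3750 -0.7500]
  T[1,:] = [+0.0000 +0.2143 +0.7857 +0.7321 -0.7500]
  T[2,:] = [+0.0000 -0.1714 +0.1714 -0.2857 -0.3000]
  T[3,:] = [+0.0000 +0.2554 -0.1304 +0.0558 -0.5688]
  T[4,:] = [+0.0000 -0.4737 -0.3701 -0.6892 +0.8391]
|λ(T)| sorted: 1.5842, 0.3551, 0.1689, 0.1175, 0.0000.
ρ = 1.5842; 1.5842 > 1, so it fails to converge.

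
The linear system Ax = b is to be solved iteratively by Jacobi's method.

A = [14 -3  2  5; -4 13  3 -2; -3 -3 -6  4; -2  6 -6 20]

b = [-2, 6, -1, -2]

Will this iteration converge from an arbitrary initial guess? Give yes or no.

yes

A = D + L + U where D = diag(14, 13, -6, 20).
T_J = -D⁻¹(L+U): T[2,0] = -(-3)/(-6) = -0.5000; T[2,2] = 0.
  T[0,:] = [+0.0000, +0.2143, -0.1429, -0.3571]
  T[1,:] = [+0.3077, +0.0000, -0.2308, +0.1538]
  T[2,:] = [-0.5000, -0.5000, +0.0000, +0.6667]
  T[3,:] = [+0.1000, -0.3000, +0.3000, +0.0000]
|eigenvalues of T|: 0.7777, 0.3844, 0.2876, 0.2876.
spectral radius ρ = 0.7777; 0.7777 < 1, so it converges for any x₀.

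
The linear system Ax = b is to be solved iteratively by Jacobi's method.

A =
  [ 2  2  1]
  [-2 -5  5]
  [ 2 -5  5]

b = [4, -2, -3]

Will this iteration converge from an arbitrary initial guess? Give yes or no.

no

Split A = D + L + U, D = diag(2, -5, 5).
Jacobi: T = -D⁻¹(L+U), T[0,1] = -(2)/(2) = -1.0000; T[0,0] = 0.
  T[0,:] = [+0.0000, -1.0000, -0.5000]
  T[1,:] = [-0.4000, +0.0000, +1.0000]
  T[2,:] = [-0.4000, +1.0000, +0.0000]
|λ(T)| sorted: 1.4220, 1.0000, 0.4220.
ρ(T) = max|λ| = 1.4220; 1.4220 > 1 ⇒ diverges.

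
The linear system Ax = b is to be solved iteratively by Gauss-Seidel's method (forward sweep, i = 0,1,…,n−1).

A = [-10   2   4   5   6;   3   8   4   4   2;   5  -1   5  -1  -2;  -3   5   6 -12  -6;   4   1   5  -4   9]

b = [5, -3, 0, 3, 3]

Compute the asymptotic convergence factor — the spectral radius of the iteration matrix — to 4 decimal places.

1.5275

Let D = diag(-10, 8, 5, -12, 9); L, U the strict triangles.
T_GS = -(D+L)⁻¹U: row 0 first, T[0,4] = -(6)/(-10) = +0.6000; later rows by forward substitution.
  T[0,:] = [+0.0000 +0.2000 +0.4000 +0.5000 +0.6000]
  T[1,:] = [+0.0000 -0.0750 -0.6500 -0.6875 -0.4750]
  T[2,:] = [+0.0000 -0.2150 -0.5300 -0.4375 -0.2950]
  T[3,:] = [+0.0000 -0.1888 -0.6358 -0.6302 -0.9954]
  T[4,:] = [+0.0000 -0.0450 -0.0937 -0.1829 -0.4924]
moduli |λ_i(T)| = 1.5275, 0.3702, 0.0887, 0.0887, 0.0000.
spectral radius ρ = 1.5275; 1.5275 > 1, so it fails to converge.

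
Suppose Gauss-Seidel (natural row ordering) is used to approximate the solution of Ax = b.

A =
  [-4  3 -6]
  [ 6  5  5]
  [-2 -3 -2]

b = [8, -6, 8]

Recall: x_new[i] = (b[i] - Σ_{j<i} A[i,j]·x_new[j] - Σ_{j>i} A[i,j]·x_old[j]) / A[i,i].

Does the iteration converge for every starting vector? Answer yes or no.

Diagonal D = diag(-4, 5, -2); L, U strict lower/upper.
Gauss-Seidel: T = -(D+L)⁻¹U, row 0 first, T[0,2] = -(-6)/(-4) = -1.5000; later rows by forward substitution.
  T[0,:] = [+0.0000  +0.7500  -1.5000]
  T[1,:] = [+0.0000  -0.9000  +0.8000]
  T[2,:] = [+0.0000  +0.6000  +0.3000]
eigenvalue magnitudes: 1.2165, 0.6165, 0.0000.
ρ(T) = max|λ| = 1.2165; 1.2165 > 1: divergent.

no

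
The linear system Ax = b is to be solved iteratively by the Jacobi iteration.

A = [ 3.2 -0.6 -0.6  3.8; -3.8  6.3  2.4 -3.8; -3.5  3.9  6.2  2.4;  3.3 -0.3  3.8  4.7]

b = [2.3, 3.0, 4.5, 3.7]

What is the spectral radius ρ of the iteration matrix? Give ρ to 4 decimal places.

Let D = diag(3.2, 6.3, 6.2, 4.7); L, U the strict triangles.
T_J = -D⁻¹(L+U): T[0,1] = -(-0.6)/(3.2) = +0.1875; T[0,0] = 0.
  T[0,:] = [+0.0000, +0.1875, +0.1875, -1.1875]
  T[1,:] = [+0.6032, +0.0000, -0.3810, +0.6032]
  T[2,:] = [+0.5645, -0.6290, +0.0000, -0.3871]
  T[3,:] = [-0.7021, +0.0638, -0.8085, +0.0000]
|λ(T)| sorted: 1.3438, 0.9951, 0.9951, 0.4593.
ρ(T) = max|λ| = 1.3438; 1.3438 > 1: divergent.

1.3438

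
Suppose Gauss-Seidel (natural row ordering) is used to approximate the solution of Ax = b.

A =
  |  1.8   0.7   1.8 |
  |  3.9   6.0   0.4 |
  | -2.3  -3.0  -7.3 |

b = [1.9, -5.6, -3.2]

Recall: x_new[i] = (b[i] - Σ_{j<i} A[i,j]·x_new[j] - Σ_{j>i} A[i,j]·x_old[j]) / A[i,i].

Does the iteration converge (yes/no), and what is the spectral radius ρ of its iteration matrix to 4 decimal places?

Split A = D + L + U, D = diag(1.8, 6, -7.3).
Gauss-Seidel: T = -(D+L)⁻¹U, row 0 first, T[0,1] = -(0.7)/(1.8) = -0.3889; later rows by forward substitution.
  T[0,:] = [+0.0000, -0.3889, -1.0000]
  T[1,:] = [+0.0000, +0.2528, +0.5833]
  T[2,:] = [+0.0000, +0.0186, +0.0753]
|eigenvalues of T|: 0.3010, 0.0271, 0.0000.
ρ(T) = max|λ| = 0.3010; 0.3010 < 1, so it converges for any x₀.

yes, ρ = 0.3010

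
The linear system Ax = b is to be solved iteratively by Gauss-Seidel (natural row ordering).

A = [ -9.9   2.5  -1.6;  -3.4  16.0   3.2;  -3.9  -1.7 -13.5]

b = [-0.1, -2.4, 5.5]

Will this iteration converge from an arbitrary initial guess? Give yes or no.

A = D + L + U where D = diag(-9.9, 16, -13.5).
Gauss-Seidel: T = -(D+L)⁻¹U, row 0 first, T[0,2] = -(-1.6)/(-9.9) = -0.1616; later rows by forward substitution.
  T[0,:] = [+0.0000 +0.2525 -0.1616]
  T[1,:] = [+0.0000 +0.0537 -0.2343]
  T[2,:] = [+0.0000 -0.0797 +0.0762]
|eigenvalues of T|: 0.2021, 0.0722, 0.0000.
ρ = 0.2021; 0.2021 < 1: convergent.

yes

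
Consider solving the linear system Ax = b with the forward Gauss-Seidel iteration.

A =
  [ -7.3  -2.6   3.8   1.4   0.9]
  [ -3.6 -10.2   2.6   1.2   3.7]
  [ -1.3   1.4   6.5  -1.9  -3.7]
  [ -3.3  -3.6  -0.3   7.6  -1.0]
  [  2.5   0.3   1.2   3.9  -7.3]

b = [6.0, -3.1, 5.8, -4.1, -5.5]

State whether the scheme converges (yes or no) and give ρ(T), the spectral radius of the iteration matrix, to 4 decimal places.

Write A = D+L+U with D = diag(-7.3, -10.2, 6.5, 7.6, -7.3).
T_GS = -(D+L)⁻¹U: row 0 first, T[0,3] = -(1.4)/(-7.3) = +0.1918; later rows by forward substitution.
  T[0,:] = [+0.0000, -0.3562, +0.5205, +0.1918, +0.1233]
  T[1,:] = [+0.0000, +0.1257, +0.0712, +0.0500, +0.3192]
  T[2,:] = [+0.0000, -0.0983, +0.0888, +0.3199, +0.5251]
  T[3,:] = [+0.0000, -0.0990, +0.2632, +0.1196, +0.3571]
  T[4,:] = [+0.0000, -0.1859, +0.3364, +0.1842, +0.3324]
moduli |λ_i(T)| = 0.7516, 0.2393, 0.1893, 0.0351, 0.0000.
spectral radius ρ = 0.7516; 0.7516 < 1 ⇒ converges.

yes, ρ = 0.7516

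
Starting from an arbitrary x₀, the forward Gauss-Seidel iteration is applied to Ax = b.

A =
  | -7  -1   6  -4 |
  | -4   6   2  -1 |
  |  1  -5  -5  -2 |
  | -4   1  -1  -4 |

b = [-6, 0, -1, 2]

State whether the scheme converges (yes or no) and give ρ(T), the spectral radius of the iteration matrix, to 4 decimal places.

Let D = diag(-7, 6, -5, -4); L, U the strict triangles.
GS T = -(D+L)⁻¹U: row 0 first, T[0,3] = -(-4)/(-7) = -0.5714; later rows by forward substitution.
  T[0,:] = [+0.0000  -0.1429  +0.8571  -0.5714]
  T[1,:] = [+0.0000  -0.0952  +0.2381  -0.2143]
  T[2,:] = [+0.0000  +0.0667  -0.0667  -0.3000]
  T[3,:] = [+0.0000  +0.1024  -0.7810  +0.5929]
|eigenvalues of T|: 0.8376, 0.3397, 0.0669, 0.0000.
ρ = 0.8376; 0.8376 < 1 ⇒ converges.

yes, ρ = 0.8376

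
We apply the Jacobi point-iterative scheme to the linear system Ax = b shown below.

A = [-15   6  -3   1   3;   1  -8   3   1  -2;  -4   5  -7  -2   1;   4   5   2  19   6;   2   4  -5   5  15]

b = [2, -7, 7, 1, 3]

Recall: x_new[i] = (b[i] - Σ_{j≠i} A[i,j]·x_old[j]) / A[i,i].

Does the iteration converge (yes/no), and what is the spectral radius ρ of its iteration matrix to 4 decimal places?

yes, ρ = 0.8796

Let D = diag(-15, -8, -7, 19, 15); L, U the strict triangles.
Jacobi: T = -D⁻¹(L+U), T[0,1] = -(6)/(-15) = +0.4000; T[0,0] = 0.
  T[0,:] = [+0.0000, +0.4000, -0.2000, +0.0667, +0.2000]
  T[1,:] = [+0.1250, +0.0000, +0.3750, +0.1250, -0.2500]
  T[2,:] = [-0.5714, +0.7143, +0.0000, -0.2857, +0.1429]
  T[3,:] = [-0.2105, -0.2632, -0.1053, +0.0000, -0.3158]
  T[4,:] = [-0.1333, -0.2667, +0.3333, -0.3333, +0.0000]
moduli |λ_i(T)| = 0.8796, 0.4815, 0.4815, 0.1185, 0.0550.
ρ = 0.8796; 0.8796 < 1, so it converges for any x₀.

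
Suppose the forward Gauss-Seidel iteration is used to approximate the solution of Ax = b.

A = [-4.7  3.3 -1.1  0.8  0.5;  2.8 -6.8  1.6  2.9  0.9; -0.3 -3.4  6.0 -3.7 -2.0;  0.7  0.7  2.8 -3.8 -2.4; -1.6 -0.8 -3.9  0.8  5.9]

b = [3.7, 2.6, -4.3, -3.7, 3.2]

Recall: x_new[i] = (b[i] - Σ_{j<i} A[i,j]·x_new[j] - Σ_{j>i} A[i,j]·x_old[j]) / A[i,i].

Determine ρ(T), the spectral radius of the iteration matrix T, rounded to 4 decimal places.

0.9445

A = D + L + U where D = diag(-4.7, -6.8, 6, -3.8, 5.9).
Gauss-Seidel: T = -(D+L)⁻¹U, row 0 first, T[0,2] = -(-1.1)/(-4.7) = -0.2340; later rows by forward substitution.
  T[0,:] = [+0.0000  +0.7021  -0.2340  +0.1702  +0.1064]
  T[1,:] = [+0.0000  +0.2891  +0.1389  +0.4966  +0.1762]
  T[2,:] = [+0.0000  +0.1989  +0.0670  +0.9066  +0.4385]
  T[3,:] = [+0.0000  +0.3292  +0.0319  +0.7908  -0.2564]
  T[4,:] = [+0.0000  +0.3165  -0.0047  +0.6055  +0.3773]
moduli |λ_i(T)| = 0.9445, 0.5178, 0.1889, 0.1889, 0.0000.
spectral radius ρ = 0.9445; 0.9445 < 1 ⇒ converges.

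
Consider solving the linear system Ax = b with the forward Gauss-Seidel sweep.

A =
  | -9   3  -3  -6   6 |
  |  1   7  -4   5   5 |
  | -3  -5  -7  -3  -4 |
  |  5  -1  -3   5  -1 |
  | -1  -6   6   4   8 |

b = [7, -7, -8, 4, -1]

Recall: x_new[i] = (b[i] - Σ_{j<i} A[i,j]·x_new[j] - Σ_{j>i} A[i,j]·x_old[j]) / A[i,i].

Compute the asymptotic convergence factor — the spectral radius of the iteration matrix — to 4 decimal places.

1.3499

A = D + L + U where D = diag(-9, 7, -7, 5, 8).
T_GS = -(D+L)⁻¹U: row 0 first, T[0,3] = -(-6)/(-9) = -0.6667; later rows by forward substitution.
  T[0,:] = [+0.0000  +0.3333  -0.3333  -0.6667  +0.6667]
  T[1,:] = [+0.0000  -0.0476  +0.6190  -0.6190  -0.8095]
  T[2,:] = [+0.0000  -0.1088  -0.2993  +0.2993  -0.2789]
  T[3,:] = [+0.0000  -0.4082  +0.2776  +0.7224  -0.7959]
  T[4,:] = [+0.0000  +0.2917  +0.5083  -1.1333  +0.0833]
|eigenvalues of T|: 1.3499, 0.4599, 0.4599, 0.0071, 0.0000.
spectral radius ρ = 1.3499; 1.3499 > 1 ⇒ diverges.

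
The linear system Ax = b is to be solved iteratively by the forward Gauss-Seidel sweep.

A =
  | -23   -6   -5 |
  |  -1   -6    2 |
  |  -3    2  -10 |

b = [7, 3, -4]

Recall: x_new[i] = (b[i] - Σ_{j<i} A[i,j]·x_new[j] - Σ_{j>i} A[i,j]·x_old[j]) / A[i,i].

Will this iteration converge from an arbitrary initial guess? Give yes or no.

yes

Diagonal D = diag(-23, -6, -10); L, U strict lower/upper.
T_GS = -(D+L)⁻¹U: row 0 first, T[0,2] = -(-5)/(-23) = -0.2174; later rows by forward substitution.
  T[0,:] = [+0.0000, -0.2609, -0.2174]
  T[1,:] = [+0.0000, +0.0435, +0.3696]
  T[2,:] = [+0.0000, +0.0870, +0.1391]
moduli |λ_i(T)| = 0.2768, 0.0942, 0.0000.
ρ(T) = max|λ| = 0.2768; 0.2768 < 1, so it converges for any x₀.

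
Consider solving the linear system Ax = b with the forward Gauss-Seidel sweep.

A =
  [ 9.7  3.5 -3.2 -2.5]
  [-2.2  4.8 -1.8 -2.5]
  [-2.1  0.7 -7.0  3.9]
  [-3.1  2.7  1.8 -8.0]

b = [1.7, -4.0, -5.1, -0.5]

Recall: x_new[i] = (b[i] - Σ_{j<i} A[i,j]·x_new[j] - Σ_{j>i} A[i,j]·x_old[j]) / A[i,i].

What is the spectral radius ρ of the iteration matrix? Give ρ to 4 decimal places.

0.5008

Split A = D + L + U, D = diag(9.7, 4.8, -7, -8).
T_GS = -(D+L)⁻¹U: row 0 first, T[0,3] = -(-2.5)/(9.7) = +0.2577; later rows by forward substitution.
  T[0,:] = [+0.0000  -0.3608  +0.3299  +0.2577]
  T[1,:] = [+0.0000  -0.1654  +0.5262  +0.6390]
  T[2,:] = [+0.0000  +0.0917  -0.0463  +0.5437]
  T[3,:] = [+0.0000  +0.1046  +0.0393  +0.2381]
moduli |λ_i(T)| = 0.5008, 0.2415, 0.2415, 0.0000.
ρ = 0.5008; 0.5008 < 1 ⇒ converges.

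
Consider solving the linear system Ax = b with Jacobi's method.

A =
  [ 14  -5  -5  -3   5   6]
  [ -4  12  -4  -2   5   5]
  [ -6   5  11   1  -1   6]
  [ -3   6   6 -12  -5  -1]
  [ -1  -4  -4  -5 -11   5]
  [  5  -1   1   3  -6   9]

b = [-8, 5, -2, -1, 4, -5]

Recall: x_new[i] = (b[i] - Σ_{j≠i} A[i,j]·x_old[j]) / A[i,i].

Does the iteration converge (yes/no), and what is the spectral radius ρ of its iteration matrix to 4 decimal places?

A = D + L + U where D = diag(14, 12, 11, -12, -11, 9).
T_J = -D⁻¹(L+U): T[1,5] = -(5)/(12) = -0.4167; T[1,1] = 0.
  T[0,:] = [+0.0000, +0.3571, +0.3571, +0.2143, -0.3571, -0.4286]
  T[1,:] = [+0.3333, +0.0000, +0.3333, +0.1667, -0.4167, -0.4167]
  T[2,:] = [+0.5455, -0.4545, +0.0000, -0.0909, +0.0909, -0.5455]
  T[3,:] = [-0.2500, +0.5000, +0.5000, +0.0000, -0.4167, -0.0833]
  T[4,:] = [-0.0909, -0.3636, -0.3636, -0.4545, +0.0000, +0.4545]
  T[5,:] = [-0.5556, +0.1111, -0.1111, -0.3333, +0.6667, +0.0000]
moduli |λ_i(T)| = 1.3766, 0.6253, 0.4549, 0.4549, 0.2211, 0.0668.
ρ = 1.3766; 1.3766 > 1, so it fails to converge.

no, ρ = 1.3766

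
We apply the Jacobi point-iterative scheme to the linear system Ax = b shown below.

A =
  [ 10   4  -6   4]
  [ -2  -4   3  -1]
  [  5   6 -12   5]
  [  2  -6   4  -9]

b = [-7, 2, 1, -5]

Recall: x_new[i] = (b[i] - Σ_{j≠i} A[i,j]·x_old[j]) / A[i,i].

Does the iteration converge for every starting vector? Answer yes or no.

no

Diagonal D = diag(10, -4, -12, -9); L, U strict lower/upper.
Jacobi: T = -D⁻¹(L+U), T[2,3] = -(5)/(-12) = +0.4167; T[2,2] = 0.
  T[0,:] = [+0.0000  -0.4000  +0.6000  -0.4000]
  T[1,:] = [-0.5000  +0.0000  +0.7500  -0.2500]
  T[2,:] = [+0.4167  +0.5000  +0.0000  +0.4167]
  T[3,:] = [+0.2222  -0.6667  +0.4444  +0.0000]
eigenvalue magnitudes: 1.2984, 0.6033, 0.4225, 0.4225.
spectral radius ρ = 1.2984; 1.2984 > 1: divergent.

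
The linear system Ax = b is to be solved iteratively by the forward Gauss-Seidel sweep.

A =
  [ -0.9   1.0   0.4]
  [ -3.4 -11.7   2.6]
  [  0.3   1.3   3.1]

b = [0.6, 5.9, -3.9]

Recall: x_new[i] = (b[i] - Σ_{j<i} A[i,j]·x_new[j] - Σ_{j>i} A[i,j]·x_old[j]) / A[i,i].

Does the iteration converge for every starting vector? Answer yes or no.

Diagonal D = diag(-0.9, -11.7, 3.1); L, U strict lower/upper.
T_GS = -(D+L)⁻¹U: row 0 first, T[0,2] = -(0.4)/(-0.9) = +0.4444; later rows by forward substitution.
  T[0,:] = [+0.0000, +1.1111, +0.4444]
  T[1,:] = [+0.0000, -0.3229, +0.0931]
  T[2,:] = [+0.0000, +0.0279, -0.0820]
moduli |λ_i(T)| = 0.3332, 0.0717, 0.0000.
spectral radius ρ = 0.3332; 0.3332 < 1, so it converges for any x₀.

yes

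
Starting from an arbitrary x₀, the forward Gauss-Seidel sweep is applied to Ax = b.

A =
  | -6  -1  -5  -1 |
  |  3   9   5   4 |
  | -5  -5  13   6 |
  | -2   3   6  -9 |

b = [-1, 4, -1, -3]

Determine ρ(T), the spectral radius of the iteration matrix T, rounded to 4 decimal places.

Split A = D + L + U, D = diag(-6, 9, 13, -9).
T_GS = -(D+L)⁻¹U: row 0 first, T[0,2] = -(-5)/(-6) = -0.8333; later rows by forward substitution.
  T[0,:] = [+0.0000  -0.1667  -0.8333  -0.1667]
  T[1,:] = [+0.0000  +0.0556  -0.2778  -0.3889]
  T[2,:] = [+0.0000  -0.0427  -0.4274  -0.6752]
  T[3,:] = [+0.0000  +0.0271  -0.1923  -0.5427]
|eigenvalues of T|: 0.8459, 0.1457, 0.0771, 0.0000.
ρ = 0.8459; 0.8459 < 1: convergent.

0.8459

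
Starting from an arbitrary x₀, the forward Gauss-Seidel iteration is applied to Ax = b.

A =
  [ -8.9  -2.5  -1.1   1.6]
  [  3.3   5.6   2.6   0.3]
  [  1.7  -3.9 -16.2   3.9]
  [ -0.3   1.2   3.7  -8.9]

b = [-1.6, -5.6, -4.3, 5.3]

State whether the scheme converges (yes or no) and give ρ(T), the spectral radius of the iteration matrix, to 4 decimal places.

A = D + L + U where D = diag(-8.9, 5.6, -16.2, -8.9).
GS T = -(D+L)⁻¹U: row 0 first, T[0,3] = -(1.6)/(-8.9) = +0.1798; later rows by forward substitution.
  T[0,:] = [+0.0000  -0.2809  -0.1236  +0.1798]
  T[1,:] = [+0.0000  +0.1655  -0.3915  -0.1595]
  T[2,:] = [+0.0000  -0.0693  +0.0813  +0.2980]
  T[3,:] = [+0.0000  +0.0030  -0.0148  +0.0963]
|eigenvalues of T|: 0.2745, 0.1052, 0.0366, 0.0000.
ρ = 0.2745; 0.2745 < 1 ⇒ converges.

yes, ρ = 0.2745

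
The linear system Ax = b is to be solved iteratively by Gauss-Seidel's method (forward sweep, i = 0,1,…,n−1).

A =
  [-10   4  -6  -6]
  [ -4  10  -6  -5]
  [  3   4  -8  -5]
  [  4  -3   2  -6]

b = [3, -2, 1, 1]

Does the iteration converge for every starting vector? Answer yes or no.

no

A = D + L + U where D = diag(-10, 10, -8, -6).
GS T = -(D+L)⁻¹U: row 0 first, T[0,3] = -(-6)/(-10) = -0.6000; later rows by forward substitution.
  T[0,:] = [+0.0000 +0.4000 -0.6000 -0.6000]
  T[1,:] = [+0.0000 +0.1600 +0.3600 +0.2600]
  T[2,:] = [+0.0000 +0.2300 -0.0450 -0.7200]
  T[3,:] = [+0.0000 +0.2633 -0.5950 -0.7700]
|roots of det(T-λI)|: 1.2561, 0.4041, 0.1970, 0.0000.
ρ = 1.2561; 1.2561 > 1, so it fails to converge.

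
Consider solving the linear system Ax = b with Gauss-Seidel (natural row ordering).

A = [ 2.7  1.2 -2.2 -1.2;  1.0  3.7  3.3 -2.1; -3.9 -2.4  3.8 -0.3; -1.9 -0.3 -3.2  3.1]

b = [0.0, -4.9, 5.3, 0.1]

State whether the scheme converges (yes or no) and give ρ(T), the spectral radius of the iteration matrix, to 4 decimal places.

Split A = D + L + U, D = diag(2.7, 3.7, 3.8, 3.1).
T_GS = -(D+L)⁻¹U: row 0 first, T[0,1] = -(1.2)/(2.7) = -0.4444; later rows by forward substitution.
  T[0,:] = [+0.0000, -0.4444, +0.8148, +0.4444]
  T[1,:] = [+0.0000, +0.1201, -1.1121, +0.4474]
  T[2,:] = [+0.0000, -0.3803, +0.1339, +0.8177]
  T[3,:] = [+0.0000, -0.6533, +0.5300, +1.1598]
|roots of det(T-λI)|: 1.5816, 0.1101, 0.1101, 0.0000.
ρ = 1.5816; 1.5816 > 1, so it fails to converge.

no, ρ = 1.5816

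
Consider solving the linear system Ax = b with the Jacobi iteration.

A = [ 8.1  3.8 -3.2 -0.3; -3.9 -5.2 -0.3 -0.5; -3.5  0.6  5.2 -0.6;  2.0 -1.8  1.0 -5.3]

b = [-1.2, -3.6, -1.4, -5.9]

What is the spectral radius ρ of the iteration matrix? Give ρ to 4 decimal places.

Split A = D + L + U, D = diag(8.1, -5.2, 5.2, -5.3).
Jacobi T = -D⁻¹(L+U): T[1,3] = -(-0.5)/(-5.2) = -0.0962; T[1,1] = 0.
  T[0,:] = [+0.0000  -0.4691  +0.3951  +0.0370]
  T[1,:] = [-0.7500  +0.0000  -0.0577  -0.0962]
  T[2,:] = [+0.6731  -0.1154  +0.0000  +0.1154]
  T[3,:] = [+0.3774  -0.3396  +0.1887  +0.0000]
|eigenvalues of T|: 0.9029, 0.7491, 0.0845, 0.0845.
ρ = 0.9029; 0.9029 < 1 ⇒ converges.

0.9029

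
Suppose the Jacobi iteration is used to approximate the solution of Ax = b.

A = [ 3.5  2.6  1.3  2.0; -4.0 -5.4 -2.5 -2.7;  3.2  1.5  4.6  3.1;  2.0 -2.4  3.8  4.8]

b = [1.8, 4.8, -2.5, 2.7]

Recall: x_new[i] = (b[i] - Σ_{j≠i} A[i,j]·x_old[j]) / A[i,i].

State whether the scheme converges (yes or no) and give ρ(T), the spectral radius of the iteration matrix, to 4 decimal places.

no, ρ = 1.3963

Write A = D+L+U with D = diag(3.5, -5.4, 4.6, 4.8).
Jacobi: T = -D⁻¹(L+U), T[3,2] = -(3.8)/(4.8) = -0.7917; T[3,3] = 0.
  T[0,:] = [+0.0000, -0.7429, -0.3714, -0.5714]
  T[1,:] = [-0.7407, +0.0000, -0.4630, -0.5000]
  T[2,:] = [-0.6957, -0.3261, +0.0000, -0.6739]
  T[3,:] = [-0.4167, +0.5000, -0.7917, +0.0000]
|eigenvalues of T|: 1.3963, 0.7757, 0.6408, 0.0202.
spectral radius ρ = 1.3963; 1.3963 > 1 ⇒ diverges.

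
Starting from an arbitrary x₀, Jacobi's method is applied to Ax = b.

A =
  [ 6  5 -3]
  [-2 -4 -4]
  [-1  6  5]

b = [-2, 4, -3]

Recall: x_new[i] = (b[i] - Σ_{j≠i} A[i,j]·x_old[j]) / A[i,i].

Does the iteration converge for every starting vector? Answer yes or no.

Diagonal D = diag(6, -4, 5); L, U strict lower/upper.
Jacobi: T = -D⁻¹(L+U), T[0,2] = -(-3)/(6) = +0.5000; T[0,0] = 0.
  T[0,:] = [+0.0000  -0.8333  +0.5000]
  T[1,:] = [-0.5000  +0.0000  -1.0000]
  T[2,:] = [+0.2000  -1.2000  +0.0000]
|λ(T)| sorted: 1.4294, 1.1440, 0.2854.
spectral radius ρ = 1.4294; 1.4294 > 1 ⇒ diverges.

no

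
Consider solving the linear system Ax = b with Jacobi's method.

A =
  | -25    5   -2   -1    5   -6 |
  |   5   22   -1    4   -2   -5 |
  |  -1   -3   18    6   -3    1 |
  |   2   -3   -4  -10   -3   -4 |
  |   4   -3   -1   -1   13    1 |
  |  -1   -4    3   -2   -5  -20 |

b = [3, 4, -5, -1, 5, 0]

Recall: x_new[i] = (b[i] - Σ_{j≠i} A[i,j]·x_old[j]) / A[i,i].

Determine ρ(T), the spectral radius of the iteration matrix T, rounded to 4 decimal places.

0.5365

Write A = D+L+U with D = diag(-25, 22, 18, -10, 13, -20).
Jacobi T = -D⁻¹(L+U): T[5,2] = -(3)/(-20) = +0.1500; T[5,5] = 0.
  T[0,:] = [+0.0000 +0.2000 -0.0800 -0.0400 +0.2000 -0.2400]
  T[1,:] = [-0.2273 +0.0000 +0.0455 -0.1818 +0.0909 +0.2273]
  T[2,:] = [+0.0556 +0.1667 +0.0000 -0.3333 +0.1667 -0.0556]
  T[3,:] = [+0.2000 -0.3000 -0.4000 +0.0000 -0.3000 -0.4000]
  T[4,:] = [-0.3077 +0.2308 +0.0769 +0.0769 +0.0000 -0.0769]
  T[5,:] = [-0.0500 -0.2000 +0.1500 -0.1000 -0.2500 +0.0000]
|roots of det(T-λI)|: 0.5365, 0.4063, 0.4063, 0.3287, 0.3287, 0.0965.
ρ = 0.5365; 0.5365 < 1 ⇒ converges.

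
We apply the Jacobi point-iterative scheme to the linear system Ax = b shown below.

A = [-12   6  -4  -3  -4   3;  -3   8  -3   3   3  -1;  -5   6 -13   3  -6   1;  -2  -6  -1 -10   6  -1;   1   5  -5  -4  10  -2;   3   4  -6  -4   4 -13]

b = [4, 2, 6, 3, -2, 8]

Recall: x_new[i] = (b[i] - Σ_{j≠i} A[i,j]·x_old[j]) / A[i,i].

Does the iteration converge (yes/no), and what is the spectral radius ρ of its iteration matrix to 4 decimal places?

no, ρ = 1.1633

Let D = diag(-12, 8, -13, -10, 10, -13); L, U the strict triangles.
T_J = -D⁻¹(L+U): T[2,5] = -(1)/(-13) = +0.0769; T[2,2] = 0.
  T[0,:] = [+0.0000 +0.5000 -0.3333 -0.2500 -0.3333 +0.2500]
  T[1,:] = [+0.3750 +0.0000 +0.3750 -0.3750 -0.3750 +0.1250]
  T[2,:] = [-0.3846 +0.4615 +0.0000 +0.2308 -0.4615 +0.0769]
  T[3,:] = [-0.2000 -0.6000 -0.1000 +0.0000 +0.6000 -0.1000]
  T[4,:] = [-0.1000 -0.5000 +0.5000 +0.4000 +0.0000 +0.2000]
  T[5,:] = [+0.2308 +0.3077 -0.4615 -0.3077 +0.3077 +0.0000]
moduli |λ_i(T)| = 1.1633, 0.7288, 0.7288, 0.3516, 0.2999, 0.1014.
spectral radius ρ = 1.1633; 1.1633 > 1, so it fails to converge.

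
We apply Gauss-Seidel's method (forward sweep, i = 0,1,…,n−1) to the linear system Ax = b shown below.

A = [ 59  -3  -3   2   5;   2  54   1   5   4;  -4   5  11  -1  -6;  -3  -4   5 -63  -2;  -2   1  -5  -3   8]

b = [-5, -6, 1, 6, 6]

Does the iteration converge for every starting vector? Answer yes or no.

Let D = diag(59, 54, 11, -63, 8); L, U the strict triangles.
Gauss-Seidel: T = -(D+L)⁻¹U, row 0 first, T[0,3] = -(2)/(59) = -0.0339; later rows by forward substitution.
  T[0,:] = [+0.0000  +0.0508  +0.0508  -0.0339  -0.0847]
  T[1,:] = [+0.0000  -0.0019  -0.0204  -0.0913  -0.0709]
  T[2,:] = [+0.0000  +0.0193  +0.0278  +0.1201  +0.5469]
  T[3,:] = [+0.0000  -0.0008  +0.0011  +0.0169  +0.0202]
  T[4,:] = [+0.0000  +0.0248  +0.0330  +0.0844  +0.3371]
|roots of det(T-λI)|: 0.3858, 0.0306, 0.0220, 0.0026, 0.0000.
ρ = 0.3858; 0.3858 < 1 ⇒ converges.

yes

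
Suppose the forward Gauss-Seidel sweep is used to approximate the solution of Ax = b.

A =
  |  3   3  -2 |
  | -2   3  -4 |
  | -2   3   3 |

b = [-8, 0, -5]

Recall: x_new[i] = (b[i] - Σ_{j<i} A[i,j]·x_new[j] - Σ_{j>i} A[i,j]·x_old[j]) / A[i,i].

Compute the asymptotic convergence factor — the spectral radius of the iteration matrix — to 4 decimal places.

Diagonal D = diag(3, 3, 3); L, U strict lower/upper.
GS T = -(D+L)⁻¹U: row 0 first, T[0,1] = -(3)/(3) = -1.0000; later rows by forward substitution.
  T[0,:] = [+0.0000 -1.0000 +0.6667]
  T[1,:] = [+0.0000 -0.6667 +1.7778]
  T[2,:] = [+0.0000 +0.0000 -1.3333]
eigenvalue magnitudes: 1.3333, 0.6667, 0.0000.
ρ(T) = max|λ| = 1.3333; 1.3333 > 1: divergent.

1.3333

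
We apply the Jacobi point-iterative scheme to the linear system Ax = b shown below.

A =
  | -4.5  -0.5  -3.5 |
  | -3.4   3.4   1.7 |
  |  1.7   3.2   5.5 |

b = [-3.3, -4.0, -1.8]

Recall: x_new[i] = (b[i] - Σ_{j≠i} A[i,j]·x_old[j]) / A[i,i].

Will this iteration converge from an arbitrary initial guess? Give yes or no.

yes

Let D = diag(-4.5, 3.4, 5.5); L, U the strict triangles.
Jacobi T = -D⁻¹(L+U): T[0,1] = -(-0.5)/(-4.5) = -0.1111; T[0,0] = 0.
  T[0,:] = [+0.0000, -0.1111, -0.7778]
  T[1,:] = [+1.0000, +0.0000, -0.5000]
  T[2,:] = [-0.3091, -0.5818, +0.0000]
eigenvalue magnitudes: 0.9399, 0.6806, 0.6806.
spectral radius ρ = 0.9399; 0.9399 < 1 ⇒ converges.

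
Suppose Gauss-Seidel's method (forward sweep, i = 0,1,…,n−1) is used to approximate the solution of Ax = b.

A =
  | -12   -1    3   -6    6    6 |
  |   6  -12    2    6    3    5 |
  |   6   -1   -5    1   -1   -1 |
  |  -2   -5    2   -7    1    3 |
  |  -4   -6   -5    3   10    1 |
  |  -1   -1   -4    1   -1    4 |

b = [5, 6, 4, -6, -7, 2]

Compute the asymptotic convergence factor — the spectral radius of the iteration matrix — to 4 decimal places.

Diagonal D = diag(-12, -12, -5, -7, 10, 4); L, U strict lower/upper.
GS T = -(D+L)⁻¹U: row 0 first, T[0,1] = -(-1)/(-12) = -0.0833; later rows by forward substitution.
  T[0,:] = [+0.0000  -0.0833  +0.2500  -0.5000  +0.5000  +0.5000]
  T[1,:] = [+0.0000  -0.0417  +0.2917  +0.2500  +0.5000  +0.6667]
  T[2,:] = [+0.0000  -0.0917  +0.2417  -0.4500  +0.3000  +0.2667]
  T[3,:] = [+0.0000  +0.0274  -0.2107  -0.1643  -0.2714  -0.1143]
  T[4,:] = [+0.0000  -0.1124  +0.4590  -0.2257  +0.7314  +0.6676]
  T[5,:] = [+0.0000  -0.1579  +0.5445  -0.5279  +0.8007  +0.7538]
moduli |λ_i(T)| = 1.6782, 0.2684, 0.0704, 0.0475, 0.0066, 0.0000.
ρ(T) = max|λ| = 1.6782; 1.6782 > 1, so it fails to converge.

1.6782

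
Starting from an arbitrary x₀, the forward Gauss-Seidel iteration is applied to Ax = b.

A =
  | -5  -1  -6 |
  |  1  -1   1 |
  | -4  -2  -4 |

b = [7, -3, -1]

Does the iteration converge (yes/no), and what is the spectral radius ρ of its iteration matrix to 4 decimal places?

Let D = diag(-5, -1, -4); L, U the strict triangles.
GS T = -(D+L)⁻¹U: row 0 first, T[0,1] = -(-1)/(-5) = -0.2000; later rows by forward substitution.
  T[0,:] = [+0.0000  -0.2000  -1.2000]
  T[1,:] = [+0.0000  -0.2000  -0.2000]
  T[2,:] = [+0.0000  +0.3000  +1.3000]
|roots of det(T-λI)|: 1.2589, 0.1589, 0.0000.
spectral radius ρ = 1.2589; 1.2589 > 1, so it fails to converge.

no, ρ = 1.2589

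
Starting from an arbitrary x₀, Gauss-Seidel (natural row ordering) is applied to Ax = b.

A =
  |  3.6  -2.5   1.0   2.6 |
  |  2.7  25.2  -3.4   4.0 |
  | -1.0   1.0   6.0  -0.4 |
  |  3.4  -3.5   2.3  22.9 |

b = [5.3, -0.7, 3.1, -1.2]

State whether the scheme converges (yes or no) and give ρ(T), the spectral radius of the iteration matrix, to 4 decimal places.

yes, ρ = 0.2303

Split A = D + L + U, D = diag(3.6, 25.2, 6, 22.9).
GS T = -(D+L)⁻¹U: row 0 first, T[0,2] = -(1)/(3.6) = -0.2778; later rows by forward substitution.
  T[0,:] = [+0.0000, +0.6944, -0.2778, -0.7222]
  T[1,:] = [+0.0000, -0.0744, +0.1647, -0.0813]
  T[2,:] = [+0.0000, +0.1281, -0.0737, -0.0401]
  T[3,:] = [+0.0000, -0.1273, +0.0738, +0.0988]
eigenvalue magnitudes: 0.2303, 0.1550, 0.0260, 0.0000.
spectral radius ρ = 0.2303; 0.2303 < 1, so it converges for any x₀.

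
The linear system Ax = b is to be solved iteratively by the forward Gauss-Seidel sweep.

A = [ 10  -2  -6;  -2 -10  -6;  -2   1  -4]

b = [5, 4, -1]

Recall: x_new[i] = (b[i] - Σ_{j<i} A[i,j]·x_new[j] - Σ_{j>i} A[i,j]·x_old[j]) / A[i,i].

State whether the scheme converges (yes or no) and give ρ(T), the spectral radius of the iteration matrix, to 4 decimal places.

Write A = D+L+U with D = diag(10, -10, -4).
GS T = -(D+L)⁻¹U: row 0 first, T[0,2] = -(-6)/(10) = +0.6000; later rows by forward substitution.
  T[0,:] = [+0.0000 +0.2000 +0.6000]
  T[1,:] = [+0.0000 -0.0400 -0.7200]
  T[2,:] = [+0.0000 -0.1100 -0.4800]
|eigenvalues of T|: 0.6172, 0.0972, 0.0000.
spectral radius ρ = 0.6172; 0.6172 < 1, so it converges for any x₀.

yes, ρ = 0.6172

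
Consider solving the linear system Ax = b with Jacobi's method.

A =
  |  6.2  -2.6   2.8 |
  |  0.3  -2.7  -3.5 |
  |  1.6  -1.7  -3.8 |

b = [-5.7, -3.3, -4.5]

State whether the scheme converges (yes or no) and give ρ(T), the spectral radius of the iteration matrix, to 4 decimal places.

Split A = D + L + U, D = diag(6.2, -2.7, -3.8).
Jacobi: T = -D⁻¹(L+U), T[0,1] = -(-2.6)/(6.2) = +0.4194; T[0,0] = 0.
  T[0,:] = [+0.0000 +0.4194 -0.4516]
  T[1,:] = [+0.1111 +0.0000 -1.2963]
  T[2,:] = [+0.4211 -0.4474 +0.0000]
eigenvalue magnitudes: 0.8281, 0.4993, 0.4993.
ρ = 0.8281; 0.8281 < 1, so it converges for any x₀.

yes, ρ = 0.8281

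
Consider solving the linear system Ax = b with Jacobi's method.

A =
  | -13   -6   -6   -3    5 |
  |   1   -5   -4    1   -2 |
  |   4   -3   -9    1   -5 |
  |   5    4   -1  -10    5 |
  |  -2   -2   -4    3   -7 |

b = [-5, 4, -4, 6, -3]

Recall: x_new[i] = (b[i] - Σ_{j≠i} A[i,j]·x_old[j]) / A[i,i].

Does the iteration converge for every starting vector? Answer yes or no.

no

Split A = D + L + U, D = diag(-13, -5, -9, -10, -7).
Jacobi: T = -D⁻¹(L+U), T[4,3] = -(3)/(-7) = +0.4286; T[4,4] = 0.
  T[0,:] = [+0.0000, -0.4615, -0.4615, -0.2308, +0.3846]
  T[1,:] = [+0.2000, +0.0000, -0.8000, +0.2000, -0.4000]
  T[2,:] = [+0.4444, -0.3333, +0.0000, +0.1111, -0.5556]
  T[3,:] = [+0.5000, +0.4000, -0.1000, +0.0000, +0.5000]
  T[4,:] = [-0.2857, -0.2857, -0.5714, +0.4286, +0.0000]
|roots of det(T-λI)|: 1.1401, 0.7365, 0.7322, 0.7322, 0.3837.
ρ = 1.1401; 1.1401 > 1: divergent.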